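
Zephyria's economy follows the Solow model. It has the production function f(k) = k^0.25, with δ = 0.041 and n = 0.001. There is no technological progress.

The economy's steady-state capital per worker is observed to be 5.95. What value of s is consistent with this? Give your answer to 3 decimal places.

In steady state, investment equals break-even investment: s·k^α = (n + δ)·k.
So s / (n + δ) = (k*)^(1−α) = 5.95^0.75 = 3.8097.
Therefore s = 3.8097 × (n + δ) = 3.8097 × 0.042 = 0.1600.

s ≈ 0.160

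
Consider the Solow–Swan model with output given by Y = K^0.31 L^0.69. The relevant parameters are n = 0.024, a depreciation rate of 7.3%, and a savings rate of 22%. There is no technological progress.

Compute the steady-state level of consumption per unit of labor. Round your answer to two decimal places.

c* = 1.13

In steady state, investment equals break-even investment: s·k^α = (n + δ)·k.
Dividing both sides by k: k^(1−α) = s / (n + δ).
k^0.69 = 0.22 / (0.024 + 0.073) = 0.22 / 0.097 = 2.2680
k* = 2.2680^(1/0.69) ≈ 3.2766
y* = (k*)^α = 3.2766^0.31 ≈ 1.4447
c* = (1 − s)·y* = (1 − 0.22) × 1.4447 ≈ 1.1269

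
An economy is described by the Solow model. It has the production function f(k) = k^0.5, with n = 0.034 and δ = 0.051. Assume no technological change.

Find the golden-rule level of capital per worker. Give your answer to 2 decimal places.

k_gold ≈ 34.60

The golden rule sets f'(k) = n + δ, i.e. α·k^(α−1) = n + δ.
So k^(1−α) = α / (n + δ) = 0.5 / 0.085 = 5.8824.
k_gold = 5.8824^(1/0.5) ≈ 34.6026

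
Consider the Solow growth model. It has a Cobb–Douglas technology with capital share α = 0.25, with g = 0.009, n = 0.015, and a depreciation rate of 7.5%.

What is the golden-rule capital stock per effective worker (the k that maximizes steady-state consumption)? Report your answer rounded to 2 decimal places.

The golden rule sets f'(k) = n + g + δ, i.e. α·k^(α−1) = n + g + δ.
So k^(1−α) = α / (n + g + δ) = 0.25 / 0.099 = 2.5253.
k_gold = 2.5253^(1/0.75) ≈ 3.4389

k_gold ≈ 3.44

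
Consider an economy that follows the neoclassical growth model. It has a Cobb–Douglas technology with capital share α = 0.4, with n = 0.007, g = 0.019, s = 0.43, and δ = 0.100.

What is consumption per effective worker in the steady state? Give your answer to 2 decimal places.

In steady state, investment equals break-even investment: s·k^α = (n + g + δ)·k.
Dividing both sides by k: k^(1−α) = s / (n + g + δ).
k^0.6 = 0.43 / (0.007 + 0.019 + 0.100) = 0.43 / 0.126 = 3.4127
k* = 3.4127^(1/0.6) ≈ 7.7357
y* = (k*)^α = 7.7357^0.4 ≈ 2.2667
c* = (1 − s)·y* = (1 − 0.43) × 2.2667 ≈ 1.2920

c* = 1.29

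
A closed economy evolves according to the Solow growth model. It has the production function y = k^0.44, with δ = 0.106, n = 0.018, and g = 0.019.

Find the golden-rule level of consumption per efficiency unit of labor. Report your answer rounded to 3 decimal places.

c_gold ≈ 1.354

At the golden rule, f'(k) = n + g + δ, so α·k^(α−1) = n + g + δ and k_gold = (α/(n + g + δ))^(1/(1−α)).
k_gold = (0.44/0.143)^(1/0.56) = 3.0769^1.7857 ≈ 7.4409
c_gold = f(k_gold) − (n + g + δ)·k_gold = 2.4183 − 0.143×7.4409 ≈ 1.3543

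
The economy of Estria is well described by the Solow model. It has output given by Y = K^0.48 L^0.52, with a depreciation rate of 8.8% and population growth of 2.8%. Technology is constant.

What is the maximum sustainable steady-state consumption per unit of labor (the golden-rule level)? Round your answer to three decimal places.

At the golden rule, f'(k) = n + δ, so α·k^(α−1) = n + δ and k_gold = (α/(n + δ))^(1/(1−α)).
k_gold = (0.48/0.116)^(1/0.52) = 4.1379^1.9231 ≈ 15.3508
c_gold = f(k_gold) − (n + δ)·k_gold = 3.7097 − 0.116×15.3508 ≈ 1.9290

c_gold ≈ 1.929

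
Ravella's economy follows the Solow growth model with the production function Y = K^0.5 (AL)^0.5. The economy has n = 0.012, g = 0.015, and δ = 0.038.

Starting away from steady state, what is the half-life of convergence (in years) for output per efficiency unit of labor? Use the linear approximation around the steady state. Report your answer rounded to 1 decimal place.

Near the steady state the convergence rate is λ = (1 − α)(n + g + δ).
λ = (1 − 0.5) × 0.065 = 0.5 × 0.065 = 0.0325
Half-life = ln 2 / λ = 0.6931 / 0.0325 ≈ 21.33 years

about 21.3 years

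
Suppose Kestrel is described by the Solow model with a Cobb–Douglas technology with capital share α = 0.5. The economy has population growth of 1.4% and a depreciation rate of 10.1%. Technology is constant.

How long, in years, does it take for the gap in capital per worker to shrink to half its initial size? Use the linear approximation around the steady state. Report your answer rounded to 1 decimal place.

about 12.1 years

Near the steady state the convergence rate is λ = (1 − α)(n + δ).
λ = (1 − 0.5) × 0.115 = 0.5 × 0.115 = 0.0575
Half-life = ln 2 / λ = 0.6931 / 0.0575 ≈ 12.05 years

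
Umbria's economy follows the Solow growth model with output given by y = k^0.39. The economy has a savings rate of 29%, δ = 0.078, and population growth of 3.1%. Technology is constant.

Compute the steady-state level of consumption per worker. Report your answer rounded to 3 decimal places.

c* = 1.327

Steady state requires s·f(k) = (n + δ)·k, i.e. s·k^α = (n + δ)·k.
Dividing both sides by k: k^(1−α) = s / (n + δ).
k^0.61 = 0.29 / (0.031 + 0.078) = 0.29 / 0.109 = 2.6606
k* = 2.6606^(1/0.61) ≈ 4.9738
y* = (k*)^α = 4.9738^0.39 ≈ 1.8694
c* = (1 − s)·y* = (1 − 0.29) × 1.8694 ≈ 1.3273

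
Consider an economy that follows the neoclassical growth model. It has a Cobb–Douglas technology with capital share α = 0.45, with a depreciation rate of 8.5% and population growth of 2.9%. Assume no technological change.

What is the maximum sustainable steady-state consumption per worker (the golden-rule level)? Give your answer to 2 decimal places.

c_gold ≈ 1.69

At the golden rule, f'(k) = n + δ, so α·k^(α−1) = n + δ and k_gold = (α/(n + δ))^(1/(1−α)).
k_gold = (0.45/0.114)^(1/0.55) = 3.9474^1.8182 ≈ 12.1398
c_gold = f(k_gold) − (n + δ)·k_gold = 3.0754 − 0.114×12.1398 ≈ 1.6915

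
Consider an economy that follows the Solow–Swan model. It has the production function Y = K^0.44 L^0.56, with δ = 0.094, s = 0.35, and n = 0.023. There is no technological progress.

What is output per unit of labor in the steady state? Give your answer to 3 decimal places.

y* ≈ 2.365

Steady state requires s·f(k) = (n + δ)·k, i.e. s·k^α = (n + δ)·k.
Dividing both sides by k: k^(1−α) = s / (n + δ).
k^0.56 = 0.35 / (0.023 + 0.094) = 0.35 / 0.117 = 2.9915
k* = 2.9915^(1/0.56) ≈ 7.0762
y* = (k*)^α = 7.0762^0.44 ≈ 2.3654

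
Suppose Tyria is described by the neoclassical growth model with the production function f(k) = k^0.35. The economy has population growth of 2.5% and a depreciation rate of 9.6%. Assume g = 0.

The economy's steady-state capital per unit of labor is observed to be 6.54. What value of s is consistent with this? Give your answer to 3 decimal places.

Steady state requires s·f(k) = (n + δ)·k, i.e. s·k^α = (n + δ)·k.
So s / (n + δ) = (k*)^(1−α) = 6.54^0.65 = 3.3894.
Therefore s = 3.3894 × (n + δ) = 3.3894 × 0.121 = 0.4101.

s ≈ 0.410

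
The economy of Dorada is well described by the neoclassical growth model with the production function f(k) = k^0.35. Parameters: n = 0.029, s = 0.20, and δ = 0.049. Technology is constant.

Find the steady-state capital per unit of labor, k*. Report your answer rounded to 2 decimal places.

At the steady state, Δk = 0, so s·k^α = (n + δ)·k.
Dividing both sides by k: k^(1−α) = s / (n + δ).
k^0.65 = 0.20 / (0.029 + 0.049) = 0.20 / 0.078 = 2.5641
k* = 2.5641^(1/0.65) ≈ 4.2573

k* = 4.26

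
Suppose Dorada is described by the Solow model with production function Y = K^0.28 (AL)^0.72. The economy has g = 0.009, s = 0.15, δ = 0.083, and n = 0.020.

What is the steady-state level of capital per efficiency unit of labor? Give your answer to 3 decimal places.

Steady state requires s·f(k) = (n + g + δ)·k, i.e. s·k^α = (n + g + δ)·k.
Dividing both sides by k: k^(1−α) = s / (n + g + δ).
k^0.72 = 0.15 / (0.020 + 0.009 + 0.083) = 0.15 / 0.112 = 1.3393
k* = 1.3393^(1/0.72) ≈ 1.5004

k* = 1.500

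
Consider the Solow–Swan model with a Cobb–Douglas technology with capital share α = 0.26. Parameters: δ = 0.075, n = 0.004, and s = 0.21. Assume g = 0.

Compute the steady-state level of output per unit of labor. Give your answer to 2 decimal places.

y* = 1.41

Steady state requires s·f(k) = (n + δ)·k, i.e. s·k^α = (n + δ)·k.
Rearranging, k^(1−α) = s / (n + δ).
k^0.74 = 0.21 / (0.004 + 0.075) = 0.21 / 0.079 = 2.6582
k* = 2.6582^(1/0.74) ≈ 3.7477
y* = (k*)^α = 3.7477^0.26 ≈ 1.4099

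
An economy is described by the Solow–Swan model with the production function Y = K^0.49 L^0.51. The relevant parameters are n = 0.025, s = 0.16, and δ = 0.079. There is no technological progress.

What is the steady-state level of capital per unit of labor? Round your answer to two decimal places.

In steady state, investment equals break-even investment: s·k^α = (n + δ)·k.
Dividing both sides by k: k^(1−α) = s / (n + δ).
k^0.51 = 0.16 / (0.025 + 0.079) = 0.16 / 0.104 = 1.5385
k* = 1.5385^(1/0.51) ≈ 2.3273

k* ≈ 2.33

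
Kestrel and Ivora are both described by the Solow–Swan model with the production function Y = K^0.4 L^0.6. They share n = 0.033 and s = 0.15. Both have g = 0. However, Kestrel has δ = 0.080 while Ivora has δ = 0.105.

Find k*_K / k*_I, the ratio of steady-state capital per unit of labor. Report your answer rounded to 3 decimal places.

Steady-state k* = [s/(n + δ)]^(1/(1−α)), so the ratio is [ (s_K/(n + δ)_K) / (s_I/(n + δ)_I) ]^1.6667.
s_K/(n + δ)_K = 0.15/0.113 = 1.3274; s_I/(n + δ)_I = 0.15/0.138 = 1.0870.
Ratio = (1.3274/1.0870)^1.6667 = 1.2212^1.6667 ≈ 1.3952

k*_K / k*_I ≈ 1.395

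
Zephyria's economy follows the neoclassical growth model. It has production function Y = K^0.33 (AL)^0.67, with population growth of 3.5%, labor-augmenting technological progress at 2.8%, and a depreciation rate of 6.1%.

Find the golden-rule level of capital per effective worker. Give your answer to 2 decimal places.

k_gold ≈ 4.31

The golden rule sets f'(k) = n + g + δ, i.e. α·k^(α−1) = n + g + δ.
So k^(1−α) = α / (n + g + δ) = 0.33 / 0.124 = 2.6613.
k_gold = 2.6613^(1/0.67) ≈ 4.3099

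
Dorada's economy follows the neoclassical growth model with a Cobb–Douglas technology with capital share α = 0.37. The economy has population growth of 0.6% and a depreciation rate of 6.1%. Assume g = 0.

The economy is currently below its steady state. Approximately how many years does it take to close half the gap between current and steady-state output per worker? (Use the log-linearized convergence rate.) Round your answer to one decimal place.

Near the steady state the convergence rate is λ = (1 − α)(n + δ).
λ = (1 − 0.37) × 0.067 = 0.63 × 0.067 = 0.04221
Half-life = ln 2 / λ = 0.6931 / 0.04221 ≈ 16.42 years

about 16.4 years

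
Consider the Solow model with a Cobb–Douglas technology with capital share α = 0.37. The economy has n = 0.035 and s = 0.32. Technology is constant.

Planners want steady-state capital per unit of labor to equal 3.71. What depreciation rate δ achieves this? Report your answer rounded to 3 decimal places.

δ ≈ 0.105

Steady state requires s·f(k) = (n + δ)·k, i.e. s·k^α = (n + δ)·k.
So s / (n + δ) = (k*)^(1−α) = 3.71^0.63 = 2.2840.
Therefore n + δ = s / 2.2840 = 0.32 / 2.2840 = 0.1401, so δ = 0.1401 − 0.035 = 0.1051.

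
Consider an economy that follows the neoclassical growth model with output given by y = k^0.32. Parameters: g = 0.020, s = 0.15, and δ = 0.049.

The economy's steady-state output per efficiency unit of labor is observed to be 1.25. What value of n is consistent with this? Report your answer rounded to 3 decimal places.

n ≈ 0.024

In steady state, investment equals break-even investment: s·k^α = (n + g + δ)·k.
Since y* = [s/(n + g + δ)]^(α/(1−α)), we have s/(n + g + δ) = (y*)^((1−α)/α) = 1.25^2.125 = 1.6067.
Therefore n + g + δ = s / 1.6067 = 0.15 / 1.6067 = 0.0934, so n = 0.0934 − 0.069 = 0.0244.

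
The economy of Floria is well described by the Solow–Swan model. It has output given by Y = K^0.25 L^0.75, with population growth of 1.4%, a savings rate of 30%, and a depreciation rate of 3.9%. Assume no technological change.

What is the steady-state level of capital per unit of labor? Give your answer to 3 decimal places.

k* = 10.088

At the steady state, Δk = 0, so s·k^α = (n + δ)·k.
Rearranging, k^(1−α) = s / (n + δ).
k^0.75 = 0.30 / (0.014 + 0.039) = 0.30 / 0.053 = 5.6604
k* = 5.6604^(1/0.75) ≈ 10.0878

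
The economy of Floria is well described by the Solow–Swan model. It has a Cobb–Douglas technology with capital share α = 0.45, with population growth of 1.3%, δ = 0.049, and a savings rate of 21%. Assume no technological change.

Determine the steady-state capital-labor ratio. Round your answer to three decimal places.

Steady state requires s·f(k) = (n + δ)·k, i.e. s·k^α = (n + δ)·k.
Dividing both sides by k: k^(1−α) = s / (n + δ).
k^0.55 = 0.21 / (0.013 + 0.049) = 0.21 / 0.062 = 3.3871
k* = 3.3871^(1/0.55) ≈ 9.1902

k* = 9.190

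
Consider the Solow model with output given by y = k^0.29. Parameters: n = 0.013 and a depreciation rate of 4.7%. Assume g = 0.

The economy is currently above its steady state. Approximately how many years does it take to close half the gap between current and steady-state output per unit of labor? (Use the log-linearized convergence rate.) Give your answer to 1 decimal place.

t_½ ≈ 16.3 years

Near the steady state the convergence rate is λ = (1 − α)(n + δ).
λ = (1 − 0.29) × 0.060 = 0.71 × 0.060 = 0.0426
Half-life = ln 2 / λ = 0.6931 / 0.0426 ≈ 16.27 years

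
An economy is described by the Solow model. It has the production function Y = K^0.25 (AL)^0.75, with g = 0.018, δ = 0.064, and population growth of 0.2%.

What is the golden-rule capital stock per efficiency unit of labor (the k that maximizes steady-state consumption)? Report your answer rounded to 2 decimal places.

k_gold ≈ 4.28

The golden rule sets f'(k) = n + g + δ, i.e. α·k^(α−1) = n + g + δ.
So k^(1−α) = α / (n + g + δ) = 0.25 / 0.084 = 2.9762.
k_gold = 2.9762^(1/0.75) ≈ 4.2810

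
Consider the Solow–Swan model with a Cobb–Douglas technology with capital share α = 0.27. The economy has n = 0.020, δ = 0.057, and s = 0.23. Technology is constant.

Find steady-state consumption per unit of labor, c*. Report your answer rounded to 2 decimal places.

c* ≈ 1.15

Steady state requires s·f(k) = (n + δ)·k, i.e. s·k^α = (n + δ)·k.
Rearranging, k^(1−α) = s / (n + δ).
k^0.73 = 0.23 / (0.020 + 0.057) = 0.23 / 0.077 = 2.9870
k* = 2.9870^(1/0.73) ≈ 4.4772
y* = (k*)^α = 4.4772^0.27 ≈ 1.4989
c* = (1 − s)·y* = (1 − 0.23) × 1.4989 ≈ 1.1542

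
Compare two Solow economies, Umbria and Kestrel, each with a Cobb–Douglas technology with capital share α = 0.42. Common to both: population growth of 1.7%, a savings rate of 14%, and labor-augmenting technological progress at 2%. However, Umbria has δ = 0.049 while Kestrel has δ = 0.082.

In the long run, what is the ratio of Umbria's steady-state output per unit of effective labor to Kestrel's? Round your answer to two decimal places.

Steady-state y* = [s/(n + g + δ)]^(α/(1−α)), so the ratio is [ (s_U/(n + g + δ)_U) / (s_K/(n + g + δ)_K) ]^0.7241.
s_U/(n + g + δ)_U = 0.14/0.086 = 1.6279; s_K/(n + g + δ)_K = 0.14/0.119 = 1.1765.
Ratio = (1.6279/1.1765)^0.7241 = 1.3837^0.7241 ≈ 1.2651

y*_U / y*_K ≈ 1.27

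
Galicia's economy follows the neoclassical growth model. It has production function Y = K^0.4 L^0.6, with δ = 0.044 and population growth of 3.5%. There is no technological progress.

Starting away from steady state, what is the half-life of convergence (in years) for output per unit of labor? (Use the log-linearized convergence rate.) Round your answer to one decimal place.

t_½ ≈ 14.6 years

Near the steady state the convergence rate is λ = (1 − α)(n + δ).
λ = (1 − 0.4) × 0.079 = 0.6 × 0.079 = 0.0474
Half-life = ln 2 / λ = 0.6931 / 0.0474 ≈ 14.62 years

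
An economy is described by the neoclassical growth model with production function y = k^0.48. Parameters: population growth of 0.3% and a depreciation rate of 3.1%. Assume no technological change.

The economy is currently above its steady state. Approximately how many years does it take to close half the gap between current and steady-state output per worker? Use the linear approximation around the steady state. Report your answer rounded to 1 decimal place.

half-life ≈ 39.2 years

Near the steady state the convergence rate is λ = (1 − α)(n + δ).
λ = (1 − 0.48) × 0.034 = 0.52 × 0.034 = 0.01768
Half-life = ln 2 / λ = 0.6931 / 0.01768 ≈ 39.20 years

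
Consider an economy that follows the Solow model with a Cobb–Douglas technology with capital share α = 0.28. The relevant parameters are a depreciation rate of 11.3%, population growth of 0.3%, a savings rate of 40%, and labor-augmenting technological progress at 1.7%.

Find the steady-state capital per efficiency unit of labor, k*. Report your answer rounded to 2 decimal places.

At the steady state, Δk = 0, so s·k^α = (n + g + δ)·k.
Rearranging, k^(1−α) = s / (n + g + δ).
k^0.72 = 0.40 / (0.003 + 0.017 + 0.113) = 0.40 / 0.133 = 3.0075
k* = 3.0075^(1/0.72) ≈ 4.6150

k* ≈ 4.62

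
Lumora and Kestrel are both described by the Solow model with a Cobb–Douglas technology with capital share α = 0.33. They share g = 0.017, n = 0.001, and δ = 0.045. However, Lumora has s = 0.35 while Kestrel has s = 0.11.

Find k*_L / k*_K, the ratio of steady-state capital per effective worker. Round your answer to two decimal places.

Steady-state k* = [s/(n + g + δ)]^(1/(1−α)), so the ratio is [ (s_L/(n + g + δ)_L) / (s_K/(n + g + δ)_K) ]^1.4925.
s_L/(n + g + δ)_L = 0.35/0.063 = 5.5556; s_K/(n + g + δ)_K = 0.11/0.063 = 1.7460.
Ratio = (5.5556/1.7460)^1.4925 = 3.1819^1.4925 ≈ 5.6268

k*_L / k*_K ≈ 5.63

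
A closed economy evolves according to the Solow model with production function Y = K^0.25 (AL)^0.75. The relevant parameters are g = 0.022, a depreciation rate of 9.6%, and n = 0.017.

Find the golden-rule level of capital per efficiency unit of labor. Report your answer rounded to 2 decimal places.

k_gold ≈ 2.27

The golden rule sets f'(k) = n + g + δ, i.e. α·k^(α−1) = n + g + δ.
So k^(1−α) = α / (n + g + δ) = 0.25 / 0.135 = 1.8519.
k_gold = 1.8519^(1/0.75) ≈ 2.2742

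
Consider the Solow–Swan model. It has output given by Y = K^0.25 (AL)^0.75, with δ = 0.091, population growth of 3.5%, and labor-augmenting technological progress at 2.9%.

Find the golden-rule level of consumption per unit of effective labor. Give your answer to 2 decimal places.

c_gold ≈ 0.88

At the golden rule, f'(k) = n + g + δ, so α·k^(α−1) = n + g + δ and k_gold = (α/(n + g + δ))^(1/(1−α)).
k_gold = (0.25/0.155)^(1/0.75) = 1.6129^1.3333 ≈ 1.8915
c_gold = f(k_gold) − (n + g + δ)·k_gold = 1.1727 − 0.155×1.8915 ≈ 0.8795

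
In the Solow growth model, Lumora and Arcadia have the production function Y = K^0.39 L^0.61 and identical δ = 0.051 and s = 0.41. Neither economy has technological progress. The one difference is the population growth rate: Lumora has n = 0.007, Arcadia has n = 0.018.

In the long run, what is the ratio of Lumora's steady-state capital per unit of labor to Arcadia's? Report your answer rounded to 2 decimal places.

Steady-state k* = [s/(n + δ)]^(1/(1−α)), so the ratio is [ (s_L/(n + δ)_L) / (s_A/(n + δ)_A) ]^1.6393.
s_L/(n + δ)_L = 0.41/0.058 = 7.0690; s_A/(n + δ)_A = 0.41/0.069 = 5.9420.
Ratio = (7.0690/5.9420)^1.6393 = 1.1897^1.6393 ≈ 1.3294

k*_L / k*_A ≈ 1.33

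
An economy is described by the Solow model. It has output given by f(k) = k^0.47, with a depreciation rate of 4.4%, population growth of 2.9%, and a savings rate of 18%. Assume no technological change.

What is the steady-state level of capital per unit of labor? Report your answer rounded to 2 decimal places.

At the steady state, Δk = 0, so s·k^α = (n + δ)·k.
Dividing both sides by k: k^(1−α) = s / (n + δ).
k^0.53 = 0.18 / (0.029 + 0.044) = 0.18 / 0.073 = 2.4658
k* = 2.4658^(1/0.53) ≈ 5.4896

k* = 5.49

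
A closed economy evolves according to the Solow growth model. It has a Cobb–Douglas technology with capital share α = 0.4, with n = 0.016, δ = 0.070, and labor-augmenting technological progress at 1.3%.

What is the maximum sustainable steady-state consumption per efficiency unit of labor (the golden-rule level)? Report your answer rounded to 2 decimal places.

c_gold ≈ 1.52

At the golden rule, f'(k) = n + g + δ, so α·k^(α−1) = n + g + δ and k_gold = (α/(n + g + δ))^(1/(1−α)).
k_gold = (0.4/0.099)^(1/0.6) = 4.0404^1.6667 ≈ 10.2501
c_gold = f(k_gold) − (n + g + δ)·k_gold = 2.5368 − 0.099×10.2501 ≈ 1.5220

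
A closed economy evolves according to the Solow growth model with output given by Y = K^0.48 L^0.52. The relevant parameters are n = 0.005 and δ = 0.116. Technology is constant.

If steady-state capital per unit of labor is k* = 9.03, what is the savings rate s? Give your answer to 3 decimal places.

s ≈ 0.380

At the steady state, Δk = 0, so s·k^α = (n + δ)·k.
So s / (n + δ) = (k*)^(1−α) = 9.03^0.52 = 3.1402.
Therefore s = 3.1402 × (n + δ) = 3.1402 × 0.121 = 0.3800.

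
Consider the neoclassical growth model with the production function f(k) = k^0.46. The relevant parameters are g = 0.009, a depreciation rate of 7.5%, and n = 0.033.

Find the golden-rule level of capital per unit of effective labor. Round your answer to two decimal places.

k_gold ≈ 12.62

The golden rule sets f'(k) = n + g + δ, i.e. α·k^(α−1) = n + g + δ.
So k^(1−α) = α / (n + g + δ) = 0.46 / 0.117 = 3.9316.
k_gold = 3.9316^(1/0.54) ≈ 12.6199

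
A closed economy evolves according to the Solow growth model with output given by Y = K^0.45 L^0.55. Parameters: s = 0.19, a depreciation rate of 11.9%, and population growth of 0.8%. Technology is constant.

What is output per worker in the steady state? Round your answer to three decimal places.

y* = 1.390

At the steady state, Δk = 0, so s·k^α = (n + δ)·k.
Dividing both sides by k: k^(1−α) = s / (n + δ).
k^0.55 = 0.19 / (0.008 + 0.119) = 0.19 / 0.127 = 1.4961
k* = 1.4961^(1/0.55) ≈ 2.0802
y* = (k*)^α = 2.0802^0.45 ≈ 1.3904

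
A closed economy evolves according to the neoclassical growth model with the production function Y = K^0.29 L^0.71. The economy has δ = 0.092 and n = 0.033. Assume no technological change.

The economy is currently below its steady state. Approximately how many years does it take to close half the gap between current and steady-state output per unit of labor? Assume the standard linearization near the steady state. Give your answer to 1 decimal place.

Near the steady state the convergence rate is λ = (1 − α)(n + δ).
λ = (1 − 0.29) × 0.125 = 0.71 × 0.125 = 0.08875
Half-life = ln 2 / λ = 0.6931 / 0.08875 ≈ 7.81 years

t_½ ≈ 7.8 years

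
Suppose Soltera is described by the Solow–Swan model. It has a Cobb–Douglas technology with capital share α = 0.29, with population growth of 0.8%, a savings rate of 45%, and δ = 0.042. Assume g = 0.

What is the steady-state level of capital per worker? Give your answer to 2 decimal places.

k* ≈ 22.08

In steady state, investment equals break-even investment: s·k^α = (n + δ)·k.
Rearranging, k^(1−α) = s / (n + δ).
k^0.71 = 0.45 / (0.008 + 0.042) = 0.45 / 0.050 = 9.0000
k* = 9.0000^(1/0.71) ≈ 22.0802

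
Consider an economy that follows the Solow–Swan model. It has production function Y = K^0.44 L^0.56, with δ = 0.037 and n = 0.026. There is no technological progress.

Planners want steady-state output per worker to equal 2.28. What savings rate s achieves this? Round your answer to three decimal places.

s ≈ 0.180

In steady state, investment equals break-even investment: s·k^α = (n + δ)·k.
Since y* = [s/(n + δ)]^(α/(1−α)), we have s/(n + δ) = (y*)^((1−α)/α) = 2.28^1.2727 = 2.8546.
Therefore s = 2.8546 × (n + δ) = 2.8546 × 0.063 = 0.1798.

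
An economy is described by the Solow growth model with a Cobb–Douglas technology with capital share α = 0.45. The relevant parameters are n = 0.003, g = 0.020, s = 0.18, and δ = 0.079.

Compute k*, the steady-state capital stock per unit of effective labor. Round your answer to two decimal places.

k* ≈ 2.81

In steady state, investment equals break-even investment: s·k^α = (n + g + δ)·k.
Rearranging, k^(1−α) = s / (n + g + δ).
k^0.55 = 0.18 / (0.003 + 0.020 + 0.079) = 0.18 / 0.102 = 1.7647
k* = 1.7647^(1/0.55) ≈ 2.8086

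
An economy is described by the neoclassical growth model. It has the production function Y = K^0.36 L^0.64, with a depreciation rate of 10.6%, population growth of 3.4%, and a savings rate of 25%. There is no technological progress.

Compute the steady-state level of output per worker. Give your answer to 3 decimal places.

In steady state, investment equals break-even investment: s·k^α = (n + δ)·k.
Rearranging, k^(1−α) = s / (n + δ).
k^0.64 = 0.25 / (0.034 + 0.106) = 0.25 / 0.140 = 1.7857
k* = 1.7857^(1/0.64) ≈ 2.4743
y* = (k*)^α = 2.4743^0.36 ≈ 1.3856

y* = 1.386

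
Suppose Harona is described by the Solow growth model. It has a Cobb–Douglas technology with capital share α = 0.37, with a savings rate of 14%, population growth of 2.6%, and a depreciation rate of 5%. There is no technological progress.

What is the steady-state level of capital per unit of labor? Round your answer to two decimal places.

k* = 2.64

Steady state requires s·f(k) = (n + δ)·k, i.e. s·k^α = (n + δ)·k.
Dividing both sides by k: k^(1−α) = s / (n + δ).
k^0.63 = 0.14 / (0.026 + 0.050) = 0.14 / 0.076 = 1.8421
k* = 1.8421^(1/0.63) ≈ 2.6371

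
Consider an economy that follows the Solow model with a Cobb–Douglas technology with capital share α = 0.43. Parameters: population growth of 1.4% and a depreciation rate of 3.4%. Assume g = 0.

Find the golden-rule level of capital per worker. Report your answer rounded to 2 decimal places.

The golden rule sets f'(k) = n + δ, i.e. α·k^(α−1) = n + δ.
So k^(1−α) = α / (n + δ) = 0.43 / 0.048 = 8.9583.
k_gold = 8.9583^(1/0.57) ≈ 46.8351

k_gold ≈ 46.84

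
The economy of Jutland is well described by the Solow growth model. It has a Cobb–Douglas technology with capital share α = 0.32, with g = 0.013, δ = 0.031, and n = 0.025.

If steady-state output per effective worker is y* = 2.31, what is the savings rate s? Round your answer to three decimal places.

At the steady state, Δk = 0, so s·k^α = (n + g + δ)·k.
Since y* = [s/(n + g + δ)]^(α/(1−α)), we have s/(n + g + δ) = (y*)^((1−α)/α) = 2.31^2.125 = 5.9248.
Therefore s = 5.9248 × (n + g + δ) = 5.9248 × 0.069 = 0.4088.

s ≈ 0.409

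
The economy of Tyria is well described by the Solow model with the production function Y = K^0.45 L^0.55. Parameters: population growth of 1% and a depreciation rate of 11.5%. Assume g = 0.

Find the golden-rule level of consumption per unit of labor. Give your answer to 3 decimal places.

c_gold ≈ 1.569

At the golden rule, f'(k) = n + δ, so α·k^(α−1) = n + δ and k_gold = (α/(n + δ))^(1/(1−α)).
k_gold = (0.45/0.125)^(1/0.55) = 3.6000^1.8182 ≈ 10.2676
c_gold = f(k_gold) − (n + δ)·k_gold = 2.8521 − 0.125×10.2676 ≈ 1.5687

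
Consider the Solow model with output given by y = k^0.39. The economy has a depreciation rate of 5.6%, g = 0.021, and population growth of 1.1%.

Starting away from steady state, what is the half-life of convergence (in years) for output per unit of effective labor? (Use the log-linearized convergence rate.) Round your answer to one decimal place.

Near the steady state the convergence rate is λ = (1 − α)(n + g + δ).
λ = (1 − 0.39) × 0.088 = 0.61 × 0.088 = 0.05368
Half-life = ln 2 / λ = 0.6931 / 0.05368 ≈ 12.91 years

t_½ ≈ 12.9 years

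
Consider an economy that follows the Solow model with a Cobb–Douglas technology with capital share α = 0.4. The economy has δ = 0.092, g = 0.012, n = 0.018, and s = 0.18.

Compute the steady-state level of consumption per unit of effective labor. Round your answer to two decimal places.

c* = 1.06

In steady state, investment equals break-even investment: s·k^α = (n + g + δ)·k.
Rearranging, k^(1−α) = s / (n + g + δ).
k^0.6 = 0.18 / (0.018 + 0.012 + 0.092) = 0.18 / 0.122 = 1.4754
k* = 1.4754^(1/0.6) ≈ 1.9121
y* = (k*)^α = 1.9121^0.4 ≈ 1.2960
c* = (1 − s)·y* = (1 − 0.18) × 1.2960 ≈ 1.0627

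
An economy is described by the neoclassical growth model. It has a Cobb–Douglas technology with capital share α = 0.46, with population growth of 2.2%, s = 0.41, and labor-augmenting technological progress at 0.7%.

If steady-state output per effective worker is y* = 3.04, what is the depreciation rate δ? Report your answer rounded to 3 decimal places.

At the steady state, Δk = 0, so s·k^α = (n + g + δ)·k.
Since y* = [s/(n + g + δ)]^(α/(1−α)), we have s/(n + g + δ) = (y*)^((1−α)/α) = 3.04^1.1739 = 3.6885.
Therefore n + g + δ = s / 3.6885 = 0.41 / 3.6885 = 0.1112, so δ = 0.1112 − 0.029 = 0.0822.

δ ≈ 0.082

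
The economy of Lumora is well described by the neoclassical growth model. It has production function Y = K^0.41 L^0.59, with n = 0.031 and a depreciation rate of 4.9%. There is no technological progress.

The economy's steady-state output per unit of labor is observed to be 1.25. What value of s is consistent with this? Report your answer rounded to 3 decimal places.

s ≈ 0.110

Steady state requires s·f(k) = (n + δ)·k, i.e. s·k^α = (n + δ)·k.
Since y* = [s/(n + δ)]^(α/(1−α)), we have s/(n + δ) = (y*)^((1−α)/α) = 1.25^1.439 = 1.3786.
Therefore s = 1.3786 × (n + δ) = 1.3786 × 0.080 = 0.1103.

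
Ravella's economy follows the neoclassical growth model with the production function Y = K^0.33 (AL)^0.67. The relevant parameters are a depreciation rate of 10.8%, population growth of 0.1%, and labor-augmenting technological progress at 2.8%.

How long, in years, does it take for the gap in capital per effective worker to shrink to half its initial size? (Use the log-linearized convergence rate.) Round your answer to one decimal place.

half-life ≈ 7.6 years

Near the steady state the convergence rate is λ = (1 − α)(n + g + δ).
λ = (1 − 0.33) × 0.137 = 0.67 × 0.137 = 0.09179
Half-life = ln 2 / λ = 0.6931 / 0.09179 ≈ 7.55 years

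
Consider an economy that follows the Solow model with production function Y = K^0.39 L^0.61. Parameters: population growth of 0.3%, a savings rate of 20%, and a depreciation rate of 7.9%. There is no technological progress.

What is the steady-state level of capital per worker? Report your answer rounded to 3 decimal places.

k* ≈ 4.313

Steady state requires s·f(k) = (n + δ)·k, i.e. s·k^α = (n + δ)·k.
Rearranging, k^(1−α) = s / (n + δ).
k^0.61 = 0.20 / (0.003 + 0.079) = 0.20 / 0.082 = 2.4390
k* = 2.4390^(1/0.61) ≈ 4.3129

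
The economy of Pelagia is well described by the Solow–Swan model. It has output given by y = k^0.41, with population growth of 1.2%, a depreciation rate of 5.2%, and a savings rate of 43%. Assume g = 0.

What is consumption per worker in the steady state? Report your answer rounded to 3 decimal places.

In steady state, investment equals break-even investment: s·k^α = (n + δ)·k.
Dividing both sides by k: k^(1−α) = s / (n + δ).
k^0.59 = 0.43 / (0.012 + 0.052) = 0.43 / 0.064 = 6.7188
k* = 6.7188^(1/0.59) ≈ 25.2458
y* = (k*)^α = 25.2458^0.41 ≈ 3.7575
c* = (1 − s)·y* = (1 − 0.43) × 3.7575 ≈ 2.1418

c* = 2.142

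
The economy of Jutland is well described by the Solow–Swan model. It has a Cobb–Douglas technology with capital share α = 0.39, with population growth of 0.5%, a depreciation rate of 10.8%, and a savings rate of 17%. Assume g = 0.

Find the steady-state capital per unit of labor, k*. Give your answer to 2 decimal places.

k* ≈ 1.95

In steady state, investment equals break-even investment: s·k^α = (n + δ)·k.
Rearranging, k^(1−α) = s / (n + δ).
k^0.61 = 0.17 / (0.005 + 0.108) = 0.17 / 0.113 = 1.5044
k* = 1.5044^(1/0.61) ≈ 1.9533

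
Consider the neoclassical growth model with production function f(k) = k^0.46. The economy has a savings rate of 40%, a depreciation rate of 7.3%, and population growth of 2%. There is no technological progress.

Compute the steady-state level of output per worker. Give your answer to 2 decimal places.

In steady state, investment equals break-even investment: s·k^α = (n + δ)·k.
Rearranging, k^(1−α) = s / (n + δ).
k^0.54 = 0.40 / (0.020 + 0.073) = 0.40 / 0.093 = 4.3011
k* = 4.3011^(1/0.54) ≈ 14.9037
y* = (k*)^α = 14.9037^0.46 ≈ 3.4651

y* = 3.47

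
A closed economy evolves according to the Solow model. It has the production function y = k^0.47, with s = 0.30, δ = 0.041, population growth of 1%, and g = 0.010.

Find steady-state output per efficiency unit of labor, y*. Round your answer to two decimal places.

In steady state, investment equals break-even investment: s·k^α = (n + g + δ)·k.
Rearranging, k^(1−α) = s / (n + g + δ).
k^0.53 = 0.30 / (0.010 + 0.010 + 0.041) = 0.30 / 0.061 = 4.9180
k* = 4.9180^(1/0.53) ≈ 20.1958
y* = (k*)^α = 20.1958^0.47 ≈ 4.1065

y* ≈ 4.11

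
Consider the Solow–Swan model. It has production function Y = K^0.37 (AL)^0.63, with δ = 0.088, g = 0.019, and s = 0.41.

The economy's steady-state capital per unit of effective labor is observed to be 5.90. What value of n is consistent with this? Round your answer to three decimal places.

n ≈ 0.027

Steady state requires s·f(k) = (n + g + δ)·k, i.e. s·k^α = (n + g + δ)·k.
So s / (n + g + δ) = (k*)^(1−α) = 5.90^0.63 = 3.0594.
Therefore n + g + δ = s / 3.0594 = 0.41 / 3.0594 = 0.1340, so n = 0.1340 − 0.107 = 0.0270.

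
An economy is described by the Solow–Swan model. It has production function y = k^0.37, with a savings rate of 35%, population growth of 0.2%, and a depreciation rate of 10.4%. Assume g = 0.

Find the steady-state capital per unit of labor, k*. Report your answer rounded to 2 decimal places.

k* ≈ 6.66

In steady state, investment equals break-even investment: s·k^α = (n + δ)·k.
Dividing both sides by k: k^(1−α) = s / (n + δ).
k^0.63 = 0.35 / (0.002 + 0.104) = 0.35 / 0.106 = 3.3019
k* = 3.3019^(1/0.63) ≈ 6.6594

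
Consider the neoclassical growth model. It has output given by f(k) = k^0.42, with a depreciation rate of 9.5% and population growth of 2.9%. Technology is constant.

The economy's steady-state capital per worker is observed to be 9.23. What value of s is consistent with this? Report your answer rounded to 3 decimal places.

s ≈ 0.450

Steady state requires s·f(k) = (n + δ)·k, i.e. s·k^α = (n + δ)·k.
So s / (n + δ) = (k*)^(1−α) = 9.23^0.58 = 3.6293.
Therefore s = 3.6293 × (n + δ) = 3.6293 × 0.124 = 0.4500.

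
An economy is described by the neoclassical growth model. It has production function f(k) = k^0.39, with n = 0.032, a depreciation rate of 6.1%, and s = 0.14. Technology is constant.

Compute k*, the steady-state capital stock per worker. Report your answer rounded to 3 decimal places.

At the steady state, Δk = 0, so s·k^α = (n + δ)·k.
Dividing both sides by k: k^(1−α) = s / (n + δ).
k^0.61 = 0.14 / (0.032 + 0.061) = 0.14 / 0.093 = 1.5054
k* = 1.5054^(1/0.61) ≈ 1.9554

k* = 1.955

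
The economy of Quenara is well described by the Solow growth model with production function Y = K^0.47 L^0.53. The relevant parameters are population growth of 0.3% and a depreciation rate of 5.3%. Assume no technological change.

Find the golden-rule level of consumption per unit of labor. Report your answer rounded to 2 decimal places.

c_gold ≈ 3.50

At the golden rule, f'(k) = n + δ, so α·k^(α−1) = n + δ and k_gold = (α/(n + δ))^(1/(1−α)).
k_gold = (0.47/0.056)^(1/0.53) = 8.3929^1.8868 ≈ 55.3652
c_gold = f(k_gold) − (n + δ)·k_gold = 6.5966 − 0.056×55.3652 ≈ 3.4961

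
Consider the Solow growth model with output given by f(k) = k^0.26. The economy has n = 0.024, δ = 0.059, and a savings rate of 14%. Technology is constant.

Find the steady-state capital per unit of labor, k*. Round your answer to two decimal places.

In steady state, investment equals break-even investment: s·k^α = (n + δ)·k.
Rearranging, k^(1−α) = s / (n + δ).
k^0.74 = 0.14 / (0.024 + 0.059) = 0.14 / 0.083 = 1.6867
k* = 1.6867^(1/0.74) ≈ 2.0268

k* = 2.03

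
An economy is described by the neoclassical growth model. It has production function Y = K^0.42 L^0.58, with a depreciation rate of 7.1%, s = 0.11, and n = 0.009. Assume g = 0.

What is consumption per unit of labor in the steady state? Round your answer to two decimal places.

Steady state requires s·f(k) = (n + δ)·k, i.e. s·k^α = (n + δ)·k.
Dividing both sides by k: k^(1−α) = s / (n + δ).
k^0.58 = 0.11 / (0.009 + 0.071) = 0.11 / 0.080 = 1.3750
k* = 1.3750^(1/0.58) ≈ 1.7316
y* = (k*)^α = 1.7316^0.42 ≈ 1.2594
c* = (1 − s)·y* = (1 − 0.11) × 1.2594 ≈ 1.1209

c* = 1.12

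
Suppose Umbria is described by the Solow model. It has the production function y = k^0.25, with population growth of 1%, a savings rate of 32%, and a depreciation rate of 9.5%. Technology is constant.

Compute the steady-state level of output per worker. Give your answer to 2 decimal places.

In steady state, investment equals break-even investment: s·k^α = (n + δ)·k.
Dividing both sides by k: k^(1−α) = s / (n + δ).
k^0.75 = 0.32 / (0.010 + 0.095) = 0.32 / 0.105 = 3.0476
k* = 3.0476^(1/0.75) ≈ 4.4185
y* = (k*)^α = 4.4185^0.25 ≈ 1.4498

y* = 1.45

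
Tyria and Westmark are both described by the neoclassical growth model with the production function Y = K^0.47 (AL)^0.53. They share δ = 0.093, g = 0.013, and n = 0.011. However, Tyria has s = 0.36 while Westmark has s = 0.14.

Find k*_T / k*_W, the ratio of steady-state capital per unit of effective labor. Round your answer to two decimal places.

Steady-state k* = [s/(n + g + δ)]^(1/(1−α)), so the ratio is [ (s_T/(n + g + δ)_T) / (s_W/(n + g + δ)_W) ]^1.8868.
s_T/(n + g + δ)_T = 0.36/0.117 = 3.0769; s_W/(n + g + δ)_W = 0.14/0.117 = 1.1966.
Ratio = (3.0769/1.1966)^1.8868 = 2.5714^1.8868 ≈ 5.9417

k*_T / k*_W ≈ 5.94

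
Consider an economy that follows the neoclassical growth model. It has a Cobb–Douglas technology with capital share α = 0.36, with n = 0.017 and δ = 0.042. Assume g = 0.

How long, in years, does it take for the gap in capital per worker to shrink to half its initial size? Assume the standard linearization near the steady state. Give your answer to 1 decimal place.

Near the steady state the convergence rate is λ = (1 − α)(n + δ).
λ = (1 − 0.36) × 0.059 = 0.64 × 0.059 = 0.03776
Half-life = ln 2 / λ = 0.6931 / 0.03776 ≈ 18.36 years

t_½ ≈ 18.4 years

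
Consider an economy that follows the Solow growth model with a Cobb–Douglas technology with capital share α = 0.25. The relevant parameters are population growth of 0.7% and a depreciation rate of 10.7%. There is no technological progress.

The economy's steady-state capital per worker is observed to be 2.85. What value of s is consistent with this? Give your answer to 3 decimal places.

s ≈ 0.250

Steady state requires s·f(k) = (n + δ)·k, i.e. s·k^α = (n + δ)·k.
So s / (n + δ) = (k*)^(1−α) = 2.85^0.75 = 2.1935.
Therefore s = 2.1935 × (n + δ) = 2.1935 × 0.114 = 0.2501.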